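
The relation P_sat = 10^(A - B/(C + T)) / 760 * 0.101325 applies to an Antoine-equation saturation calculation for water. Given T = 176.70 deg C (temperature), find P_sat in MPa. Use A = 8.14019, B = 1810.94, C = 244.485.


P_sat = 10^(A - B/(C + T)) / 760 * 0.101325
P_sat = 10^(8.14019 - 1810.94/(244.485 + 176.70)) / 760 * 0.101325
P_sat = 0.92355 MPa


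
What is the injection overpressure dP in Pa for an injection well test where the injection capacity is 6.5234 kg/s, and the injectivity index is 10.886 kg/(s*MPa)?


dP = mdot * 1000 / II
dP = 6.5234 * 1000 / 10.886
dP = 599.2467 kPa
Convert: 599.2467 kPa * 1000.0 = 5.9925e+05 Pa
dP = 5.9925e+05 Pa


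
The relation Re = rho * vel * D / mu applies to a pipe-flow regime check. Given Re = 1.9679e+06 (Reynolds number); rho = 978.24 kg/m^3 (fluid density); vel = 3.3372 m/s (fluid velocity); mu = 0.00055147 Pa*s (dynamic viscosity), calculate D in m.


D = Re * mu / (rho * vel)
D = 1.9679e+06 * 0.00055147 / (978.24 * 3.3372)
D = 0.33243 m


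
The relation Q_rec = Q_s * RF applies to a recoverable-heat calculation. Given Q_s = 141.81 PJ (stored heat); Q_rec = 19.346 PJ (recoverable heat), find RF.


RF = Q_rec / Q_s
RF = 19.346 / 141.81
RF = 0.13642


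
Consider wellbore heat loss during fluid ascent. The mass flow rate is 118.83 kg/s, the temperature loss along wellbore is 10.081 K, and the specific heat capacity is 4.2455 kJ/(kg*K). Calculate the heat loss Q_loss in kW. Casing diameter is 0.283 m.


Q_loss = mdot * cp * dT
Q_loss = 118.83 * 4.2455 * 10.081
Q_loss = 5085.8 kW


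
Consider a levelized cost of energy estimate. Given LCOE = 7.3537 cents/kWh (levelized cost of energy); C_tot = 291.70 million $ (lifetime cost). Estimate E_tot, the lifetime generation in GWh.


E_tot = C_tot / LCOE * 100
E_tot = 291.70 / 7.3537 * 100
E_tot = 3966.7 GWh


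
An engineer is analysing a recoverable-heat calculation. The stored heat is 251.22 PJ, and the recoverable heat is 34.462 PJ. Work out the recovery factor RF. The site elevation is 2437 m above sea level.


RF = Q_rec / Q_s
RF = 34.462 / 251.22
RF = 0.13718


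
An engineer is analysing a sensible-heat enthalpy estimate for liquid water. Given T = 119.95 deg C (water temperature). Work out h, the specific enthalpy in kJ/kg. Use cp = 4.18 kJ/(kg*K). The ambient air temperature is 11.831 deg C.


h = cp * T
h = 4.18 * 119.95
h = 501.39 kJ/kg


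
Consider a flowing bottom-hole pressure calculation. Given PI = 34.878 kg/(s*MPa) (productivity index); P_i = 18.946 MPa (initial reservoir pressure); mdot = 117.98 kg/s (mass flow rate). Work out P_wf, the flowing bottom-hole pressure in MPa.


P_wf = P_i - mdot / PI
P_wf = 18.946 - 117.98 / 34.878
P_wf = 15.563 MPa


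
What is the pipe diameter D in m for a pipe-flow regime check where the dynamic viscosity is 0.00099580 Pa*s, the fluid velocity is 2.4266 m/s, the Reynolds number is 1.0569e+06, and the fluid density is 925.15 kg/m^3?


D = Re * mu / (rho * vel)
D = 1.0569e+06 * 0.00099580 / (925.15 * 2.4266)
D = 0.46881 m


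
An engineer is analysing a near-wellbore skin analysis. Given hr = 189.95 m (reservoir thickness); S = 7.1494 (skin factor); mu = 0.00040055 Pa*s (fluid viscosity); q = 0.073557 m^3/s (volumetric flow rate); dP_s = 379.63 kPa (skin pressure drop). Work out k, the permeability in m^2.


k = S*q*mu / (2*pi*dP_s*1000*hr)
k = 7.1494*0.073557*0.00040055 / (2*pi*379.63*1000*189.95)
k = 4.6491e-13 m^2


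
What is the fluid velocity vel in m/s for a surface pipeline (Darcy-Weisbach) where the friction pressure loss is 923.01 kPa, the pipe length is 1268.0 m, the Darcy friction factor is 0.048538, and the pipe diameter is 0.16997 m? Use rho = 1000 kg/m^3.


vel = sqrt(dP*1000*2*D / (f*L*rho))
vel = sqrt(923.01*1000*2*0.16997 / (0.048538*1268.0*1000))
vel = 2.2579 m/s


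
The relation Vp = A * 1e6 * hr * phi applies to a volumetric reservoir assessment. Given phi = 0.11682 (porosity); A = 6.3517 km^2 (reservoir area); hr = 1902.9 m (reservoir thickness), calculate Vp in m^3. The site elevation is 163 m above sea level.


Vp = A * 1e6 * hr * phi
Vp = 6.3517 * 1e6 * 1902.9 * 0.11682
Vp = 1.4120e+09 m^3


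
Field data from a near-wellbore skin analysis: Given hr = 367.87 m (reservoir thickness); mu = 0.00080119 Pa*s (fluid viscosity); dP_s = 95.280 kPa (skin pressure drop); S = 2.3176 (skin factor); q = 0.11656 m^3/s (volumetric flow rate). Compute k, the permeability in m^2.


k = S*q*mu / (2*pi*dP_s*1000*hr)
k = 2.3176*0.11656*0.00080119 / (2*pi*95.280*1000*367.87)
k = 9.8276e-13 m^2


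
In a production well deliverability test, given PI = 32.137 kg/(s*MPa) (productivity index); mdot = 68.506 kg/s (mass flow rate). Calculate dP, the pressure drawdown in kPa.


dP = mdot * 1000 / PI
dP = 68.506 * 1000 / 32.137
dP = 2131.7 kPa


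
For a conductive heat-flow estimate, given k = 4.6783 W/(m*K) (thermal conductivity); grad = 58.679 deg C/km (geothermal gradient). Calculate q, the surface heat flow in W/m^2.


q = k * grad / 1000
q = 4.6783 * 58.679 / 1000
q = 0.27452 W/m^2


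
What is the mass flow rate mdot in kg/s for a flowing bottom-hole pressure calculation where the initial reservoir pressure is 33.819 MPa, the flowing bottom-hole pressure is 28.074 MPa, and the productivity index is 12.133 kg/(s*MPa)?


mdot = (P_i - P_wf) * PI
mdot = (33.819 - 28.074) * 12.133
mdot = 69.704 kg/s


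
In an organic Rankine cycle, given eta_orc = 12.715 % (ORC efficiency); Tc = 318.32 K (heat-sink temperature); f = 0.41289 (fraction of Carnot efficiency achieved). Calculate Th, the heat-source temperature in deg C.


Th = Tc / (1 - (eta_orc/100)/f)
Th = 318.32 / (1 - (12.715/100)/0.41289)
Th = 459.9676 K
Convert to deg C: 459.9676 - 273.15 = 186.82 deg C
Th = 186.82 deg C


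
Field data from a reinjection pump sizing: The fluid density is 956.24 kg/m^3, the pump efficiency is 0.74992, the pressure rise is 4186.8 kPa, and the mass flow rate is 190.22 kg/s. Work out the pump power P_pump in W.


P_pump = mdot * dP / (rho * eta)
P_pump = 190.22 * 4186.8 / (956.24 * 0.74992)
P_pump = 1110.597 kW
Convert: 1110.597 kW * 1000.0 = 1.1106e+06 W
P_pump = 1.1106e+06 W


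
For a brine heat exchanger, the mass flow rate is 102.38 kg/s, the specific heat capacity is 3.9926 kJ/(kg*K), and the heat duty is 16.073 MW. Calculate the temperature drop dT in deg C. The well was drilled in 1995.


dT = Q * 1000 / (mdot * cp)
dT = 16.073 * 1000 / (102.38 * 3.9926)
dT = 39.32113 K
Convert (temperature difference, 1 K = 1 deg C): 39.32113 K = 39.32113 deg C
dT = 39.321 deg C


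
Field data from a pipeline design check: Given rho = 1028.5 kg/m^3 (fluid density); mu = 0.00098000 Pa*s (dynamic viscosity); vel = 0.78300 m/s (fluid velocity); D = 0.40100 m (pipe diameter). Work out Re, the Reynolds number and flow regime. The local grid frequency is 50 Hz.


Step 1: Re = rho*vel*D/mu = 1028.5*0.783*0.401/0.00098 = 3.2952e+05
Step 2: Re = 3.2952e+05 > 4000, so flow is turbulent.
Re = 3.2952e+05 (turbulent)


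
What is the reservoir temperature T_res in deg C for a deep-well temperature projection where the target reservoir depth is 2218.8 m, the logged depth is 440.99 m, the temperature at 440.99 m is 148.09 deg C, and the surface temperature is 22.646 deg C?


Step 1: grad = (T_d1 - T_surf)/d1 * 1000 = (148.09 - 22.646)/440.99 * 1000 = 284.4600 deg C/km
Step 2: T_res = T_surf + grad*d2/1000 = 22.646 + 284.4600*2218.8/1000 = 653.81 deg C
T_res = 653.81 deg C


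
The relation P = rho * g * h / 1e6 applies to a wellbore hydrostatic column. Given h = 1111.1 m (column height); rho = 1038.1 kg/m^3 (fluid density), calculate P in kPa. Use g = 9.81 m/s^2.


P = rho * g * h / 1e6
P = 1038.1 * 9.81 * 1111.1 / 1e6
P = 11.31518 MPa
Convert: 11.31518 MPa * 1000.0 = 11315 kPa
P = 11315 kPa


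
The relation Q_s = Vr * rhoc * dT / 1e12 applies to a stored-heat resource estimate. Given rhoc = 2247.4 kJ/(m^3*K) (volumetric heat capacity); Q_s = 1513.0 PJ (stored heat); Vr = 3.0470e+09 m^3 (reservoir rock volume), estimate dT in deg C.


dT = Q_s * 1e12 / (Vr * rhoc)
dT = 1513.0 * 1e12 / (3.0470e+09 * 2247.4)
dT = 220.9460 K
Convert (temperature difference, 1 K = 1 deg C): 220.9460 K = 220.9460 deg C
dT = 220.95 deg C


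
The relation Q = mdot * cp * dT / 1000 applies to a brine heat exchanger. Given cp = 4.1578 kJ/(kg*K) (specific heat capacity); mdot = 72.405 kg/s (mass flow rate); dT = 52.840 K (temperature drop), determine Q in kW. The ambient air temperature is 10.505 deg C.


Q = mdot * cp * dT / 1000
Q = 72.405 * 4.1578 * 52.840 / 1000
Q = 15.90724 MW
Convert: 15.90724 MW * 1000.0 = 15907 kW
Q = 15907 kW


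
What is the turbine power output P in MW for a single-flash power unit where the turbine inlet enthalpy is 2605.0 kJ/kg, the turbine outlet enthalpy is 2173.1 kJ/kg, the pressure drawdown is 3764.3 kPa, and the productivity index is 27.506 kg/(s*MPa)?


Step 1: mdot = PI * dP / 1000 = 27.506 * 3764.3 / 1000 = 103.5408 kg/s
Step 2: P = mdot*(h_in - h_out)/1000 = 103.5408*(2605.0 - 2173.1)/1000 = 44.719 MW
P = 44.719 MW


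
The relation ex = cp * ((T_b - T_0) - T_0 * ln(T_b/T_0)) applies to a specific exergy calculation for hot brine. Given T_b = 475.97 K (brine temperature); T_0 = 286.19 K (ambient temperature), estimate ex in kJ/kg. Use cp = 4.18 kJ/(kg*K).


ex = cp * ((T_b - T_0) - T_0 * ln(T_b/T_0))
ex = 4.18 * ((475.97 - 286.19) - 286.19 * ln(475.97/286.19))
ex = 184.74 kJ/kg


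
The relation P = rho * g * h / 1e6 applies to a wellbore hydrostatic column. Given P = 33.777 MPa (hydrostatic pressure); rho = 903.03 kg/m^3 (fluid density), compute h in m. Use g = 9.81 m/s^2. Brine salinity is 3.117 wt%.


h = P * 1e6 / (g * rho)
h = 33.777 * 1e6 / (9.81 * 903.03)
h = 3812.9 m


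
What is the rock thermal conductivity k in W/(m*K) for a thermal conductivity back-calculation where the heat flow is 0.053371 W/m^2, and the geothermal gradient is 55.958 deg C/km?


k = q / (grad / 1000)
k = 0.053371 / (55.958 / 1000)
k = 0.95377 W/(m*K)


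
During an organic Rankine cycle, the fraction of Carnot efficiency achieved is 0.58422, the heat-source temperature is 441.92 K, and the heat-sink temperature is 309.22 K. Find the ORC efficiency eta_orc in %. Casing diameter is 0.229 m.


eta_orc = (1 - Tc/Th) * f * 100
eta_orc = (1 - 309.22/441.92) * 0.58422 * 100
eta_orc = 17.543 %


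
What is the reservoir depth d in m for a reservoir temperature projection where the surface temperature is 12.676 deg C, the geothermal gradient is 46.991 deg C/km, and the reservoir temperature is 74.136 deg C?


d = (T_res - T_surf) / grad * 1000
d = (74.136 - 12.676) / 46.991 * 1000
d = 1307.9 m


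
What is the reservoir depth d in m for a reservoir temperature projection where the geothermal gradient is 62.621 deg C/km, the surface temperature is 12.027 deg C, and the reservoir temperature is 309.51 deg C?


d = (T_res - T_surf) / grad * 1000
d = (309.51 - 12.027) / 62.621 * 1000
d = 4750.5 m


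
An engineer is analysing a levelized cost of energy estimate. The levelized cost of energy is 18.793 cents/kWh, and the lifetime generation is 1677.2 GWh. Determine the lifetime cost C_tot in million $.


C_tot = LCOE / 100 * E_tot
C_tot = 18.793 / 100 * 1677.2
C_tot = 315.20 million $


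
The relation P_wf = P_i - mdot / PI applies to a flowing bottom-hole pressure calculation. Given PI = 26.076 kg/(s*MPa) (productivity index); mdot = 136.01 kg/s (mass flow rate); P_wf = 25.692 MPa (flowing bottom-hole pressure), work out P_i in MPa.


P_i = P_wf + mdot / PI
P_i = 25.692 + 136.01 / 26.076
P_i = 30.908 MPa


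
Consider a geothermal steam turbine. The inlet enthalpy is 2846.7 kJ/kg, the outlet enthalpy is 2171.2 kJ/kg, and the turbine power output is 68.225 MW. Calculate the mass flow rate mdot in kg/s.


mdot = P * 1000 / (h_in - h_out)
mdot = 68.225 * 1000 / (2846.7 - 2171.2)
mdot = 101.00 kg/s


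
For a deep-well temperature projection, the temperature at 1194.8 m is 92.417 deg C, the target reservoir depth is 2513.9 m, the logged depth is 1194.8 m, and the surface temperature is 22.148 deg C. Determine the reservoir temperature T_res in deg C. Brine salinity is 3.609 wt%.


Step 1: grad = (T_d1 - T_surf)/d1 * 1000 = (92.417 - 22.148)/1194.8 * 1000 = 58.81235 deg C/km
Step 2: T_res = T_surf + grad*d2/1000 = 22.148 + 58.81235*2513.9/1000 = 170.00 deg C
T_res = 170.00 deg C


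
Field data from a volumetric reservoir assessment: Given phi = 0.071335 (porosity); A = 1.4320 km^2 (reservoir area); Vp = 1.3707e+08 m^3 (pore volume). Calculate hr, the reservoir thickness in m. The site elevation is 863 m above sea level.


hr = Vp / (A * 1e6 * phi)
hr = 1.3707e+08 / (1.4320 * 1e6 * 0.071335)
hr = 1341.8 m


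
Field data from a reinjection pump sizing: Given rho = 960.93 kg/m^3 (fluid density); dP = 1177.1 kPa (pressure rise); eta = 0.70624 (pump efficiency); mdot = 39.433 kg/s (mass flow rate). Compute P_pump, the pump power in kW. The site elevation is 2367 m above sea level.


P_pump = mdot * dP / (rho * eta)
P_pump = 39.433 * 1177.1 / (960.93 * 0.70624)
P_pump = 68.396 kW


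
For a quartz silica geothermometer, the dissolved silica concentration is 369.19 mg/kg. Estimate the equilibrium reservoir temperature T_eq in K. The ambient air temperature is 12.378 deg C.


T_eq = 1309 / (5.19 - log10(SiO2)) - 273.15
T_eq = 1309 / (5.19 - log10(369.19)) - 273.15
T_eq = 225.9444 deg C
Convert to K: 225.9444 + 273.15 = 499.09 K
T_eq = 499.09 K


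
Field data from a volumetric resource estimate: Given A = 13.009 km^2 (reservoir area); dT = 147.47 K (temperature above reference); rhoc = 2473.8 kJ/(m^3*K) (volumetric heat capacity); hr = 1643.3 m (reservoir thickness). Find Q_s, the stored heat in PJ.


Step 1: Vr = A*1e6*hr = 13.009*1e6*1643.3 = 2.137769e+10 m^3
Step 2: Q_s = Vr*rhoc*dT/1e12 = 2.137769e+10*2473.8*147.47/1e12 = 7798.8 PJ
Q_s = 7798.8 PJ


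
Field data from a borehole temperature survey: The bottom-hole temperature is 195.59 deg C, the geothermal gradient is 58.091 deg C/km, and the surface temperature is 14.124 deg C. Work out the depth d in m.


d = (T_d - T_surf) / grad * 1000
d = (195.59 - 14.124) / 58.091 * 1000
d = 3123.8 m


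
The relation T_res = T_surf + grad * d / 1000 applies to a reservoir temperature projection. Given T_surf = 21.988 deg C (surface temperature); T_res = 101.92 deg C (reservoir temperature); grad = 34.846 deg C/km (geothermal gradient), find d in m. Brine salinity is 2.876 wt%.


d = (T_res - T_surf) / grad * 1000
d = (101.92 - 21.988) / 34.846 * 1000
d = 2293.9 m


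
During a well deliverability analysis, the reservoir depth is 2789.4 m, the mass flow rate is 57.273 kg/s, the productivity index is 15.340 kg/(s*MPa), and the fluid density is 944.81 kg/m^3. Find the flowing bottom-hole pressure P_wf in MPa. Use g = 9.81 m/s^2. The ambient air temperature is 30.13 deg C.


Step 1: P_i = rho*g*h/1e6 = 944.81*9.81*2789.4/1e6 = 25.85379 MPa
Step 2: P_wf = P_i - mdot/PI = 25.85379 - 57.273/15.34 = 22.120 MPa
P_wf = 22.120 MPa


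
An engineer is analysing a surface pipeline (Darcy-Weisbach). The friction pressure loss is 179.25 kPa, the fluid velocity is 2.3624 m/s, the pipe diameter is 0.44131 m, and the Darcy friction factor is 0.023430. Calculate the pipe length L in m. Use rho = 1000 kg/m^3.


L = dP*1000*D / (f*rho*vel^2/2)
L = 179.25*1000*0.44131 / (0.023430*1000*2.3624^2/2)
L = 1209.9 m


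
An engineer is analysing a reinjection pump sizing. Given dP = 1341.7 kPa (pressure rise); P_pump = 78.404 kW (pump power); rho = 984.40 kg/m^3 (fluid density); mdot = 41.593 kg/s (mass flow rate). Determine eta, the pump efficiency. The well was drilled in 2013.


eta = mdot * dP / (rho * P_pump)
eta = 41.593 * 1341.7 / (984.40 * 78.404)
eta = 0.72305


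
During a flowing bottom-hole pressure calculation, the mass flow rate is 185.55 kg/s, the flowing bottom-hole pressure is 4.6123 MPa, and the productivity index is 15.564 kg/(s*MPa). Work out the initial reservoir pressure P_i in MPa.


P_i = P_wf + mdot / PI
P_i = 4.6123 + 185.55 / 15.564
P_i = 16.534 MPa


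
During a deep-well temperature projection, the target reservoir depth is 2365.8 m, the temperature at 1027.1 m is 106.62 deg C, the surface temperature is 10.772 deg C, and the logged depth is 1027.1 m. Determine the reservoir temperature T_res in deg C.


Step 1: grad = (T_d1 - T_surf)/d1 * 1000 = (106.62 - 10.772)/1027.1 * 1000 = 93.31905 deg C/km
Step 2: T_res = T_surf + grad*d2/1000 = 10.772 + 93.31905*2365.8/1000 = 231.55 deg C
T_res = 231.55 deg C


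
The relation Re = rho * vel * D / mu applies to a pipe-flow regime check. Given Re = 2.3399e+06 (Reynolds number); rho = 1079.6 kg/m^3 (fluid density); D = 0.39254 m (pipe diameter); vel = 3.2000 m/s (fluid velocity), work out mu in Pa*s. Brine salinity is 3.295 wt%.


mu = rho * vel * D / Re
mu = 1079.6 * 3.2000 * 0.39254 / 2.3399e+06
mu = 0.00057956 Pa*s


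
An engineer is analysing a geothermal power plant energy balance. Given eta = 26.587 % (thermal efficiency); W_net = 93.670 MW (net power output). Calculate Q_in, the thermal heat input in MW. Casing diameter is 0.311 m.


Q_in = W_net / (eta / 100)
Q_in = 93.670 / (26.587 / 100)
Q_in = 352.32 MW


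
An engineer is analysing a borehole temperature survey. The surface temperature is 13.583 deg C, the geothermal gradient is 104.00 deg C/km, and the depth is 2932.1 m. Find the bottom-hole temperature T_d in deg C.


T_d = T_surf + grad * d / 1000
T_d = 13.583 + 104.00 * 2932.1 / 1000
T_d = 318.52 deg C


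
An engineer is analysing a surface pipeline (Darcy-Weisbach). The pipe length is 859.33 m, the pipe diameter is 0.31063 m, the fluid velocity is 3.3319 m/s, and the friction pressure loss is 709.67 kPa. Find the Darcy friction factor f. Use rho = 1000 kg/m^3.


f = dP*1000 / ((L/D)*(rho*vel^2/2))
f = 709.67*1000 / ((859.33/0.31063)*(1000*3.3319^2/2))
f = 0.046215


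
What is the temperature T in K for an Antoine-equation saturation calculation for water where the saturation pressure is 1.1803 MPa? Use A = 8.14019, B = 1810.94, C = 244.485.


T = B / (A - log10(P_sat * 760 / 0.101325)) - C
T = 1810.94 / (8.14019 - log10(1.1803 * 760 / 0.101325)) - 244.485
T = 187.4007 deg C
Convert to K: 187.4007 + 273.15 = 460.55 K
T = 460.55 K


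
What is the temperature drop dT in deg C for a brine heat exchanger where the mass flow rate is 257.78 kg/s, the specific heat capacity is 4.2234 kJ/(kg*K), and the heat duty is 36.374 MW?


dT = Q * 1000 / (mdot * cp)
dT = 36.374 * 1000 / (257.78 * 4.2234)
dT = 33.41024 K
Convert (temperature difference, 1 K = 1 deg C): 33.41024 K = 33.41024 deg C
dT = 33.410 deg C


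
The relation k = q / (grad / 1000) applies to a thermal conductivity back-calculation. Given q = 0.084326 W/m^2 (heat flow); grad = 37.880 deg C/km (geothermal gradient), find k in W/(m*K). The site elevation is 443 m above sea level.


k = q / (grad / 1000)
k = 0.084326 / (37.880 / 1000)
k = 2.2261 W/(m*K)


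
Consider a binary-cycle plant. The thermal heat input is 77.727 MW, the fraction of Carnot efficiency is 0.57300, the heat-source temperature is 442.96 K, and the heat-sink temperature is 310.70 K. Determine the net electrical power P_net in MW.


Step 1: eta = (1 - Tc/Th)*f = (1 - 310.7/442.96)*0.573 = 0.1710876
Step 2: P_net = eta * Q_in = 0.1710876 * 77.727 = 13.298 MW
P_net = 13.298 MW


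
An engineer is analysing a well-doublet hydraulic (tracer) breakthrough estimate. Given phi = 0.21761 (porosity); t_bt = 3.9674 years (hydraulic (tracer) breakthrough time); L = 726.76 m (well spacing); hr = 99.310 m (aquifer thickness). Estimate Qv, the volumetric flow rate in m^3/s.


Qv = pi*hr*phi*L^2 / (3*t_bt*365.25*86400)
Qv = pi*99.310*0.21761*726.76^2 / (3*3.9674*365.25*86400)
Qv = 0.095471 m^3/s


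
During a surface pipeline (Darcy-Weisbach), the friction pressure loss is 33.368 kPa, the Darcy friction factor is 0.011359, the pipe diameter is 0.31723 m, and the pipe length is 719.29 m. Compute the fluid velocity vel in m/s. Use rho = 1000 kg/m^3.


vel = sqrt(dP*1000*2*D / (f*L*rho))
vel = sqrt(33.368*1000*2*0.31723 / (0.011359*719.29*1000))
vel = 1.6097 m/s


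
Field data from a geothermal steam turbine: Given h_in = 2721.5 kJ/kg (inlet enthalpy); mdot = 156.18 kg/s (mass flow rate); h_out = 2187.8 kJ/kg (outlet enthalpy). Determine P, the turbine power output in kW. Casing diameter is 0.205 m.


P = mdot * (h_in - h_out) / 1000
P = 156.18 * (2721.5 - 2187.8) / 1000
P = 83.35327 MW
Convert: 83.35327 MW * 1000.0 = 83353 kW
P = 83353 kW


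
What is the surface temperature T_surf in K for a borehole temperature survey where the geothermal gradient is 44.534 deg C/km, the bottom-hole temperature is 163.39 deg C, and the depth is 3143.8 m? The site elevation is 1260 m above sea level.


T_surf = T_d - grad * d / 1000
T_surf = 163.39 - 44.534 * 3143.8 / 1000
T_surf = 23.38401 deg C
Convert to K: 23.38401 + 273.15 = 296.53 K
T_surf = 296.53 K


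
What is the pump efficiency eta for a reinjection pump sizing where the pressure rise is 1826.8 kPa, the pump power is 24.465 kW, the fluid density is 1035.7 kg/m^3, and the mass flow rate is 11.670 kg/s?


eta = mdot * dP / (rho * P_pump)
eta = 11.670 * 1826.8 / (1035.7 * 24.465)
eta = 0.84136


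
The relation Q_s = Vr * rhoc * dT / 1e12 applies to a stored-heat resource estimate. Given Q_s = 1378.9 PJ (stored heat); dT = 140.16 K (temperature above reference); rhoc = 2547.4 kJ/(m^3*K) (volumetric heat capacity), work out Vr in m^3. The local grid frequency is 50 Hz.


Vr = Q_s * 1e12 / (rhoc * dT)
Vr = 1378.9 * 1e12 / (2547.4 * 140.16)
Vr = 3.8620e+09 m^3


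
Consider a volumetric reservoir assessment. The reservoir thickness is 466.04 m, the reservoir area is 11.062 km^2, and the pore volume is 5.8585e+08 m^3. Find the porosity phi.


phi = Vp / (A * 1e6 * hr)
phi = 5.8585e+08 / (11.062 * 1e6 * 466.04)
phi = 0.11364


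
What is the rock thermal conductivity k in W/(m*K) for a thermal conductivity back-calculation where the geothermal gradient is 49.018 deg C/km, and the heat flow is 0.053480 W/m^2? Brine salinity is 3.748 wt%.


k = q / (grad / 1000)
k = 0.053480 / (49.018 / 1000)
k = 1.0910 W/(m*K)


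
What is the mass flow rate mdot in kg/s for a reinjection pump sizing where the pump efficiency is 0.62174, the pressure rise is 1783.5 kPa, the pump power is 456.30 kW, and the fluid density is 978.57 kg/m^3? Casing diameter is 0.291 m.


mdot = P_pump * rho * eta / dP
mdot = 456.30 * 978.57 * 0.62174 / 1783.5
mdot = 155.66 kg/s


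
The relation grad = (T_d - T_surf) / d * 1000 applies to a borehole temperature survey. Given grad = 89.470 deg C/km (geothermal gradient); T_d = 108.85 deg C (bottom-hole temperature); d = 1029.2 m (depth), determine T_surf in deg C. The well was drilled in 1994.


T_surf = T_d - grad * d / 1000
T_surf = 108.85 - 89.470 * 1029.2 / 1000
T_surf = 16.767 deg C


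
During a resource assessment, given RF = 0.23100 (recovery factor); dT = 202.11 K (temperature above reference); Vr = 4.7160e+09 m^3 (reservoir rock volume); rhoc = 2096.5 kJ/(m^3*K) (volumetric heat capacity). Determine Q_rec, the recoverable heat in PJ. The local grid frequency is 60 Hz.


Step 1: Q_s = Vr*rhoc*dT/1e12 = 4.7160e+09*2096.5*202.11/1e12 = 1998.281 PJ
Step 2: Q_rec = Q_s * RF = 1998.281 * 0.231 = 461.60 PJ
Q_rec = 461.60 PJ


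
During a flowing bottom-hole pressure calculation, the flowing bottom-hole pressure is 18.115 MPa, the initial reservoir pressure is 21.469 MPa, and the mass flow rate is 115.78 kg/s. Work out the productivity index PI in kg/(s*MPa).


PI = mdot / (P_i - P_wf)
PI = 115.78 / (21.469 - 18.115)
PI = 34.520 kg/(s*MPa)


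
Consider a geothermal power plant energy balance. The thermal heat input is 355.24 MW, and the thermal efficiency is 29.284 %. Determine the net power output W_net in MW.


W_net = eta / 100 * Q_in
W_net = 29.284 / 100 * 355.24
W_net = 104.03 MW


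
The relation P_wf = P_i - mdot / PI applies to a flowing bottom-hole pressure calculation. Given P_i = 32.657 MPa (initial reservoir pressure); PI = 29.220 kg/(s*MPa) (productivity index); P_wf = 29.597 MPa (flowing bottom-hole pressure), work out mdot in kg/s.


mdot = (P_i - P_wf) * PI
mdot = (32.657 - 29.597) * 29.220
mdot = 89.413 kg/s


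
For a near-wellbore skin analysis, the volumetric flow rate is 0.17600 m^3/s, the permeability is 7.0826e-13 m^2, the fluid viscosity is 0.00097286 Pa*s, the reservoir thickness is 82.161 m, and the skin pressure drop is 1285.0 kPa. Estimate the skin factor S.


S = dP_s * 1000 * 2*pi*k*hr / (q*mu)
S = 1285.0 * 1000 * 2*pi*7.0826e-13*82.161 / (0.17600*0.00097286)
S = 2.7440


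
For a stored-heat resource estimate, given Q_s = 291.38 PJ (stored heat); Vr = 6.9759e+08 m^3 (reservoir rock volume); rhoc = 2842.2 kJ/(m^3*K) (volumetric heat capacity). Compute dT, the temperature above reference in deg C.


dT = Q_s * 1e12 / (Vr * rhoc)
dT = 291.38 * 1e12 / (6.9759e+08 * 2842.2)
dT = 146.9619 K
Convert (temperature difference, 1 K = 1 deg C): 146.9619 K = 146.9619 deg C
dT = 146.96 deg C


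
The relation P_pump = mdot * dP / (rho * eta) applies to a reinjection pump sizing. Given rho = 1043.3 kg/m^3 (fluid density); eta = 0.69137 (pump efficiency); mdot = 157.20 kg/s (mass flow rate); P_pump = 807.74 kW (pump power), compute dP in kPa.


dP = P_pump * rho * eta / mdot
dP = 807.74 * 1043.3 * 0.69137 / 157.20
dP = 3706.3 kPa


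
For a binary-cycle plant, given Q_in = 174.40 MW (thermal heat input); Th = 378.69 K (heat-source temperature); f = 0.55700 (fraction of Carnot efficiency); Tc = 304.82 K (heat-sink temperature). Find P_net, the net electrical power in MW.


Step 1: eta = (1 - Tc/Th)*f = (1 - 304.82/378.69)*0.557 = 0.1086524
Step 2: P_net = eta * Q_in = 0.1086524 * 174.4 = 18.949 MW
P_net = 18.949 MW


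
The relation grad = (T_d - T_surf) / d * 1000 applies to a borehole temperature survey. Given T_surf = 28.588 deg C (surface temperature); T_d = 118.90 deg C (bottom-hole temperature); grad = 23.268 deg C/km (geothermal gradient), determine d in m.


d = (T_d - T_surf) / grad * 1000
d = (118.90 - 28.588) / 23.268 * 1000
d = 3881.4 m


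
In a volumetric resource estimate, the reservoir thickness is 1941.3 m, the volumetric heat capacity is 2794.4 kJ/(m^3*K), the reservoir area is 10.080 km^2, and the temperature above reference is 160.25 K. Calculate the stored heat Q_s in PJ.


Step 1: Vr = A*1e6*hr = 10.08*1e6*1941.3 = 1.956830e+10 m^3
Step 2: Q_s = Vr*rhoc*dT/1e12 = 1.956830e+10*2794.4*160.25/1e12 = 8762.7 PJ
Q_s = 8762.7 PJ


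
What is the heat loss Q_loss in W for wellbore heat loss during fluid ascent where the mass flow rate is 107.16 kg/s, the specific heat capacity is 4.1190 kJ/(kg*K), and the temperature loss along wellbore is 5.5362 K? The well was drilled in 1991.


Q_loss = mdot * cp * dT
Q_loss = 107.16 * 4.1190 * 5.5362
Q_loss = 2443.635 kW
Convert: 2443.635 kW * 1000.0 = 2.4436e+06 W
Q_loss = 2.4436e+06 W


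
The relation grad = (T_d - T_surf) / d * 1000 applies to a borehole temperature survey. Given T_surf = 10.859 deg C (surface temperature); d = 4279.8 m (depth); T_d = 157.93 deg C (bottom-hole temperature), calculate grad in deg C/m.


grad = (T_d - T_surf) / d * 1000
grad = (157.93 - 10.859) / 4279.8 * 1000
grad = 34.36399 deg C/km
Convert: 34.36399 deg C/km * 0.001 = 0.034364 deg C/m
grad = 0.034364 deg C/m


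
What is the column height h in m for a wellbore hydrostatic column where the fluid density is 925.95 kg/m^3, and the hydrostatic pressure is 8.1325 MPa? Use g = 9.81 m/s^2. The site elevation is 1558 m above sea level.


h = P * 1e6 / (g * rho)
h = 8.1325 * 1e6 / (9.81 * 925.95)
h = 895.30 m


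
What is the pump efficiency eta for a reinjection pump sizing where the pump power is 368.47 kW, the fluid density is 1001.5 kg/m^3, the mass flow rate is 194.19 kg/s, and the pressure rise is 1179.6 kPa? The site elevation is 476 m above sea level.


eta = mdot * dP / (rho * P_pump)
eta = 194.19 * 1179.6 / (1001.5 * 368.47)
eta = 0.62074


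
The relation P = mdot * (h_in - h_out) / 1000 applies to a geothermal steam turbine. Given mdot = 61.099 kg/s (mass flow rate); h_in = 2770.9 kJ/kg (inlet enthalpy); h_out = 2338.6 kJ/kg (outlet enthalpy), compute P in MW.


P = mdot * (h_in - h_out) / 1000
P = 61.099 * (2770.9 - 2338.6) / 1000
P = 26.413 MW


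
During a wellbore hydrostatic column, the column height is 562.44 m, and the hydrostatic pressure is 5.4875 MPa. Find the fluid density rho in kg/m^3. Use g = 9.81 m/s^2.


rho = P * 1e6 / (g * h)
rho = 5.4875 * 1e6 / (9.81 * 562.44)
rho = 994.56 kg/m^3


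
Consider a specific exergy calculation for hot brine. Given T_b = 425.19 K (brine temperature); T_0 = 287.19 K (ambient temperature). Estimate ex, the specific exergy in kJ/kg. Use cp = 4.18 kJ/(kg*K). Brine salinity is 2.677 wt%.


ex = cp * ((T_b - T_0) - T_0 * ln(T_b/T_0))
ex = 4.18 * ((425.19 - 287.19) - 287.19 * ln(425.19/287.19))
ex = 105.79 kJ/kg


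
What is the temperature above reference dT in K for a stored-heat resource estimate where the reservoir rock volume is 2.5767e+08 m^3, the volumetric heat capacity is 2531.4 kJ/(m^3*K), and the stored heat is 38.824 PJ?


dT = Q_s * 1e12 / (Vr * rhoc)
dT = 38.824 * 1e12 / (2.5767e+08 * 2531.4)
dT = 59.522 K


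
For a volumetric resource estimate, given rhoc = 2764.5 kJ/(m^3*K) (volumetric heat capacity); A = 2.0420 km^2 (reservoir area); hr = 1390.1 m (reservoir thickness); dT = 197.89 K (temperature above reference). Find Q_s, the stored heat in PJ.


Step 1: Vr = A*1e6*hr = 2.042*1e6*1390.1 = 2.838584e+09 m^3
Step 2: Q_s = Vr*rhoc*dT/1e12 = 2.838584e+09*2764.5*197.89/1e12 = 1552.9 PJ
Q_s = 1552.9 PJ


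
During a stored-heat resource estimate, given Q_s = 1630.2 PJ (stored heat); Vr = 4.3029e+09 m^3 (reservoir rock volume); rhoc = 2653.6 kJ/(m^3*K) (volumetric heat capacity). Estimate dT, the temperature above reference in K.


dT = Q_s * 1e12 / (Vr * rhoc)
dT = 1630.2 * 1e12 / (4.3029e+09 * 2653.6)
dT = 142.77 K


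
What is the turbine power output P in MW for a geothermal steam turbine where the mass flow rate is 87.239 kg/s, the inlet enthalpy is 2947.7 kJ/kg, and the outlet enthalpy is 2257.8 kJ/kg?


P = mdot * (h_in - h_out) / 1000
P = 87.239 * (2947.7 - 2257.8) / 1000
P = 60.186 MW


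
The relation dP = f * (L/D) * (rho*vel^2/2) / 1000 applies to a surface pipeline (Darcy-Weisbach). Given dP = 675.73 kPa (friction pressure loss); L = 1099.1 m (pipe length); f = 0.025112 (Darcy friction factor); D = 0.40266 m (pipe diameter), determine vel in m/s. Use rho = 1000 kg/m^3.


vel = sqrt(dP*1000*2*D / (f*L*rho))
vel = sqrt(675.73*1000*2*0.40266 / (0.025112*1099.1*1000))
vel = 4.4403 m/s


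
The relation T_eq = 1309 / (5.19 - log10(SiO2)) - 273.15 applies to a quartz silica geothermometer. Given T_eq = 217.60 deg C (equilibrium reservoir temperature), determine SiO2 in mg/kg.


SiO2 = 10^(5.19 - 1309/(T_eq + 273.15))
SiO2 = 10^(5.19 - 1309/(217.60 + 273.15))
SiO2 = 333.16 mg/kg


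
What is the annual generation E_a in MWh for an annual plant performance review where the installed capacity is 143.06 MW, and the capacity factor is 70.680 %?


E_a = CF / 100 * cap * 8760
E_a = 70.680 / 100 * 143.06 * 8760
E_a = 8.8577e+05 MWh


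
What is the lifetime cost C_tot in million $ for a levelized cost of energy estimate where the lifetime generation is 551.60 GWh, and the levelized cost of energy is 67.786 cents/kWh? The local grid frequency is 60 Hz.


C_tot = LCOE / 100 * E_tot
C_tot = 67.786 / 100 * 551.60
C_tot = 373.91 million $


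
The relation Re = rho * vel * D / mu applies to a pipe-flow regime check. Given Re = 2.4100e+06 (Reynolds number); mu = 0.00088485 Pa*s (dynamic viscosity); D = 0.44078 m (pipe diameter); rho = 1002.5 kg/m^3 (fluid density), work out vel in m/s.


vel = Re * mu / (rho * D)
vel = 2.4100e+06 * 0.00088485 / (1002.5 * 0.44078)
vel = 4.8259 m/s


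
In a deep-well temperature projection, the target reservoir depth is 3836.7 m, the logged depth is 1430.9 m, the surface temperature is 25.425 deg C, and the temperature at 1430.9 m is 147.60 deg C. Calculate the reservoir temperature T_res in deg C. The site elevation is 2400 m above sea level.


Step 1: grad = (T_d1 - T_surf)/d1 * 1000 = (147.6 - 25.425)/1430.9 * 1000 = 85.38333 deg C/km
Step 2: T_res = T_surf + grad*d2/1000 = 25.425 + 85.38333*3836.7/1000 = 353.02 deg C
T_res = 353.02 deg C


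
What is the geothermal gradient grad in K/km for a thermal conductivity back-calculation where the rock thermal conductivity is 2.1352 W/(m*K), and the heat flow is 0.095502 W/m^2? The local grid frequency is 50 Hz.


grad = q / k * 1000
grad = 0.095502 / 2.1352 * 1000
grad = 44.72743 deg C/km
Convert: 44.72743 deg C/km * 1.0 = 44.727 K/km
grad = 44.727 K/km


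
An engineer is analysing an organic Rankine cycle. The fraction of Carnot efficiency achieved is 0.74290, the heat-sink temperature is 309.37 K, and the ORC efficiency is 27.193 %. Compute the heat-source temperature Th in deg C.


Th = Tc / (1 - (eta_orc/100)/f)
Th = 309.37 / (1 - (27.193/100)/0.74290)
Th = 487.9949 K
Convert to deg C: 487.9949 - 273.15 = 214.84 deg C
Th = 214.84 deg C


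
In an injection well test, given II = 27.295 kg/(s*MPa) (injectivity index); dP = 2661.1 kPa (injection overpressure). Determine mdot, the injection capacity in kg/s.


mdot = II * dP / 1000
mdot = 27.295 * 2661.1 / 1000
mdot = 72.635 kg/s


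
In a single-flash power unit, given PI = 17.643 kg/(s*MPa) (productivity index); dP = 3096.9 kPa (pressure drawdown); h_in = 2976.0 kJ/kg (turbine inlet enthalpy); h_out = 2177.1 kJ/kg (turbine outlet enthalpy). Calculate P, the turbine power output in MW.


Step 1: mdot = PI * dP / 1000 = 17.643 * 3096.9 / 1000 = 54.63861 kg/s
Step 2: P = mdot*(h_in - h_out)/1000 = 54.63861*(2976.0 - 2177.1)/1000 = 43.651 MW
P = 43.651 MW


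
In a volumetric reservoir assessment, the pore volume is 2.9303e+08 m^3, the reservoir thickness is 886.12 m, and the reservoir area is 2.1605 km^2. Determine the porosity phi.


phi = Vp / (A * 1e6 * hr)
phi = 2.9303e+08 / (2.1605 * 1e6 * 886.12)
phi = 0.15306


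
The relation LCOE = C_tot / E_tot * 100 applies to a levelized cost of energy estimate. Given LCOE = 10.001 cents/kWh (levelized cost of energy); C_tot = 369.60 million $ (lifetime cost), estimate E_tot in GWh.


E_tot = C_tot / LCOE * 100
E_tot = 369.60 / 10.001 * 100
E_tot = 3695.6 GWh


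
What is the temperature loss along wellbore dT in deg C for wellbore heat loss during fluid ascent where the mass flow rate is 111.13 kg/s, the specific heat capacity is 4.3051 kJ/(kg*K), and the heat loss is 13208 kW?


dT = Q_loss / (mdot * cp)
dT = 13208 / (111.13 * 4.3051)
dT = 27.60721 K
Convert (temperature difference, 1 K = 1 deg C): 27.60721 K = 27.60721 deg C
dT = 27.607 deg C


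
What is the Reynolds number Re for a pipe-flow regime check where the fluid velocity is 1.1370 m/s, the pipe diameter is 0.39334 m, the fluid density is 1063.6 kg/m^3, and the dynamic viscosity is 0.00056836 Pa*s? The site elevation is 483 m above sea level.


Re = rho * vel * D / mu
Re = 1063.6 * 1.1370 * 0.39334 / 0.00056836
Re = 8.3692e+05


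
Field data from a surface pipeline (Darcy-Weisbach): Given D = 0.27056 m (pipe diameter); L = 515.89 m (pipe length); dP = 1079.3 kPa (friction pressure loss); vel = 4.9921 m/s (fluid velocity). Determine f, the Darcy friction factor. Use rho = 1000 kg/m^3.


f = dP*1000 / ((L/D)*(rho*vel^2/2))
f = 1079.3*1000 / ((515.89/0.27056)*(1000*4.9921^2/2))
f = 0.045427


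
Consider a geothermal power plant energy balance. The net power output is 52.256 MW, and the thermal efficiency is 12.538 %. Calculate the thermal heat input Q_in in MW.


Q_in = W_net / (eta / 100)
Q_in = 52.256 / (12.538 / 100)
Q_in = 416.78 MW


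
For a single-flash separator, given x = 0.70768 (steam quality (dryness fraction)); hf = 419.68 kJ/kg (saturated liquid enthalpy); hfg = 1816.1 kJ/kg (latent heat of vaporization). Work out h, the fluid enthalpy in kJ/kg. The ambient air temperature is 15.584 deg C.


h = hf + x * hfg
h = 419.68 + 0.70768 * 1816.1
h = 1704.9 kJ/kg


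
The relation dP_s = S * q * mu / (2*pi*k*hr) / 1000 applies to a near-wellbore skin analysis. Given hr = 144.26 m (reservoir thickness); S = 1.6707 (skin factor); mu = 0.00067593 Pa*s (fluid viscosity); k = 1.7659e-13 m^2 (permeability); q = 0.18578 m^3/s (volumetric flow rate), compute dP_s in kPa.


dP_s = S * q * mu / (2*pi*k*hr) / 1000
dP_s = 1.6707 * 0.18578 * 0.00067593 / (2*pi*1.7659e-13*144.26) / 1000
dP_s = 1310.7 kPa


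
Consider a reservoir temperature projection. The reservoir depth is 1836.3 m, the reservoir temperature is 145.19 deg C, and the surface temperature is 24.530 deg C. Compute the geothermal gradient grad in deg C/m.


grad = (T_res - T_surf) / d * 1000
grad = (145.19 - 24.530) / 1836.3 * 1000
grad = 65.70822 deg C/km
Convert: 65.70822 deg C/km * 0.001 = 0.065708 deg C/m
grad = 0.065708 deg C/m


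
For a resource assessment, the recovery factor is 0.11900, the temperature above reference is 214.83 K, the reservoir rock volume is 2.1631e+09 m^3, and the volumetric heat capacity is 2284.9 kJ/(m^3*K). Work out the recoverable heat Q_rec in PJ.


Step 1: Q_s = Vr*rhoc*dT/1e12 = 2.1631e+09*2284.9*214.83/1e12 = 1061.790 PJ
Step 2: Q_rec = Q_s * RF = 1061.790 * 0.119 = 126.35 PJ
Q_rec = 126.35 PJ


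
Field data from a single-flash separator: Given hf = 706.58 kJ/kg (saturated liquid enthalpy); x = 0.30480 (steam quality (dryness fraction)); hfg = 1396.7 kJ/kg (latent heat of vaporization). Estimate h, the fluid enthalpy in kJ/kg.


h = hf + x * hfg
h = 706.58 + 0.30480 * 1396.7
h = 1132.3 kJ/kg


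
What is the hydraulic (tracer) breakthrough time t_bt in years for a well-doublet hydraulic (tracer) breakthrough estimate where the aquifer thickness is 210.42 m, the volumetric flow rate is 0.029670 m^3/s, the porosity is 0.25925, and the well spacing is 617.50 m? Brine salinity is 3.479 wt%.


t_bt = pi * hr * phi * L^2 / (3 * Qv) / (365.25*86400)
t_bt = pi * 210.42 * 0.25925 * 617.50^2 / (3 * 0.029670) / (365.25*86400)
t_bt = 23.264 years


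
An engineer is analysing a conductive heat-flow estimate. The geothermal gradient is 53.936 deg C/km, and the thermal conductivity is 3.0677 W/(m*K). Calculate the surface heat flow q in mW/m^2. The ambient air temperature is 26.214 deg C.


q = k * grad / 1000
q = 3.0677 * 53.936 / 1000
q = 0.1654595 W/m^2
Convert: 0.1654595 W/m^2 * 1000.0 = 165.46 mW/m^2
q = 165.46 mW/m^2


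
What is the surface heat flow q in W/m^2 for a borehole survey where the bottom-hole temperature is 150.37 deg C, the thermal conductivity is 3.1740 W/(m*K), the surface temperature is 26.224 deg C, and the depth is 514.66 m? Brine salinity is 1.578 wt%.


Step 1: grad = (T_d - T_surf)/d * 1000 = (150.37 - 26.224)/514.66 * 1000 = 241.2194 deg C/km
Step 2: q = k * grad / 1000 = 3.174 * 241.2194 / 1000 = 0.76563 W/m^2
q = 0.76563 W/m^2


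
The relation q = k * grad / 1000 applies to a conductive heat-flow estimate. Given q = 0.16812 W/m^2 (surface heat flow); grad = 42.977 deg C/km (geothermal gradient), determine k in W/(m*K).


k = q * 1000 / grad
k = 0.16812 * 1000 / 42.977
k = 3.9119 W/(m*K)


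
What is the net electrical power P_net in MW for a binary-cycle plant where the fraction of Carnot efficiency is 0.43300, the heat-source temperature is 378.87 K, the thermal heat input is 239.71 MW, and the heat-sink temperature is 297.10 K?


Step 1: eta = (1 - Tc/Th)*f = (1 - 297.1/378.87)*0.433 = 0.09345266
Step 2: P_net = eta * Q_in = 0.09345266 * 239.71 = 22.402 MW
P_net = 22.402 MW


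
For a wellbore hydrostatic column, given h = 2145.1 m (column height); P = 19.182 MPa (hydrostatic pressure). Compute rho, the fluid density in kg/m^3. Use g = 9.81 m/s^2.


rho = P * 1e6 / (g * h)
rho = 19.182 * 1e6 / (9.81 * 2145.1)
rho = 911.54 kg/m^3
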